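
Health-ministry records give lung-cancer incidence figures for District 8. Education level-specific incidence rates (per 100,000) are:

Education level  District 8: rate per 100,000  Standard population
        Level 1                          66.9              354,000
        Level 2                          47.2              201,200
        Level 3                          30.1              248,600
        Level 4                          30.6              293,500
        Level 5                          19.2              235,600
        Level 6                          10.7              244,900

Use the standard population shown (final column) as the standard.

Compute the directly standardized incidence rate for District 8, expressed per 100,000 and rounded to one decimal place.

Standard total = 1,577,800; weights = 0.2244, 0.1275, 0.1576, 0.1860, 0.1493, 0.1552.
Standardized rate: 0.2244×66.9 + 0.1275×47.2 + 0.1576×30.1 + 0.1860×30.6 + 0.1493×19.2 + 0.1552×10.7 = 35.9913 per 100,000.

36.0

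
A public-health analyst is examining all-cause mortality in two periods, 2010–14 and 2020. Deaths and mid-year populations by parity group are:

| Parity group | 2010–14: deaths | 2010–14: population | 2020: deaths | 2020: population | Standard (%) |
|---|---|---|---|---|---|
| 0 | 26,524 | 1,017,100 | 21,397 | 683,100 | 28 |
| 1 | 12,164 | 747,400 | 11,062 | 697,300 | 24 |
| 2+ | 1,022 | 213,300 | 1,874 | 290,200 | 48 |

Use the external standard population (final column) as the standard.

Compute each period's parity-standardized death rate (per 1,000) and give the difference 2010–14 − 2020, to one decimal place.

Parity-specific rates per 1,000 for 2010–14: 26.078, 16.275, 4.791.
For 2020: 31.323, 15.864, 6.458.
Standard weights: 0.28, 0.24, 0.48.
2010–14: 0.2800×26.078 + 0.2400×16.275 + 0.4800×4.791 = 13.5077 per 1,000.
2020: 0.2800×31.323 + 0.2400×15.864 + 0.4800×6.458 = 15.6776 per 1,000.
Difference = 13.5077 − 15.6776 = -2.1698.

-2.2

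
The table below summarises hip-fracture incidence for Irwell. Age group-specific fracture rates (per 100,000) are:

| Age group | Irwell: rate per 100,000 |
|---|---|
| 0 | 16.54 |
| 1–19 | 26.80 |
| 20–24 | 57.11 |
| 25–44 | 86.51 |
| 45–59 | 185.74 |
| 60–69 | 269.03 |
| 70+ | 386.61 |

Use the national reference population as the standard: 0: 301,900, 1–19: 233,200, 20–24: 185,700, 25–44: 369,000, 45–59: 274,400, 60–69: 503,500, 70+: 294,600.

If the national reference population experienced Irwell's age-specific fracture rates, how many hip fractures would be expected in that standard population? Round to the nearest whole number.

3541

Expected hip fractures = Σ (standard pop × age-specific rate ÷ 100,000)
= 301,900×16.54/100,000 + 233,200×26.80/100,000 + 185,700×57.11/100,000 + 369,000×86.51/100,000 + 274,400×185.74/100,000 + 503,500×269.03/100,000 + 294,600×386.61/100,000
= 49.93 + 62.50 + 106.05 + 319.22 + 509.67 + 1354.57 + 1138.95 = 3540.90.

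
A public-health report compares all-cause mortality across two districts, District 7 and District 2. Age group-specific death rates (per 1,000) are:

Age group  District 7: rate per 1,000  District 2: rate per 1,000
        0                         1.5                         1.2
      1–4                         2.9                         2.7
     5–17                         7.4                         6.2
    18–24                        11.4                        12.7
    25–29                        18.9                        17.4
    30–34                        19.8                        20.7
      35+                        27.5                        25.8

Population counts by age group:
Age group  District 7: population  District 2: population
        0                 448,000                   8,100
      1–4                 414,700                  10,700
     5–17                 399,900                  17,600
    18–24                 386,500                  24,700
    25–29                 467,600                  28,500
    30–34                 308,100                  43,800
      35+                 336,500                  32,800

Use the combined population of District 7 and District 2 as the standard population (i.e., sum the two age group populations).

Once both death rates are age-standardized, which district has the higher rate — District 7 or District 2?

District 7

Combined standard total = 2,927,500; weights = 0.1558, 0.1453, 0.1426, 0.1405, 0.1695, 0.1202, 0.1261.
District 7: 0.1558×1.5 + 0.1453×2.9 + 0.1426×7.4 + 0.1405×11.4 + 0.1695×18.9 + 0.1202×19.8 + 0.1261×27.5 = 12.3637 per 1,000.
District 2: 0.1558×1.2 + 0.1453×2.7 + 0.1426×6.2 + 0.1405×12.7 + 0.1695×17.4 + 0.1202×20.7 + 0.1261×25.8 = 11.9389 per 1,000.
The crude rates (12.11 vs 16.31) would put District 2 higher, but that reflects its age composition; once standardized to a common age structure, District 7 has the higher underlying rate.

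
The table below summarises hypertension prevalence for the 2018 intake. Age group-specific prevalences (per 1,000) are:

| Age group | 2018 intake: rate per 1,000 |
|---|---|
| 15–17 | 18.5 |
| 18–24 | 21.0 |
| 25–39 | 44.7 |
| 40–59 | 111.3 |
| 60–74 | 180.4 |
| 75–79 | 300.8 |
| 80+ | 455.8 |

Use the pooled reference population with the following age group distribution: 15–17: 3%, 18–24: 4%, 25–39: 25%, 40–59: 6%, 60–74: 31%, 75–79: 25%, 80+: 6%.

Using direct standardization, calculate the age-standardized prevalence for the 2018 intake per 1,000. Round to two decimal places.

Standard weights: 0.03, 0.04, 0.25, 0.06, 0.31, 0.25, 0.06.
Standardized rate: 0.0300×18.5 + 0.0400×21.0 + 0.2500×44.7 + 0.0600×111.3 + 0.3100×180.4 + 0.2500×300.8 + 0.0600×455.8 = 177.7200 per 1,000.

177.72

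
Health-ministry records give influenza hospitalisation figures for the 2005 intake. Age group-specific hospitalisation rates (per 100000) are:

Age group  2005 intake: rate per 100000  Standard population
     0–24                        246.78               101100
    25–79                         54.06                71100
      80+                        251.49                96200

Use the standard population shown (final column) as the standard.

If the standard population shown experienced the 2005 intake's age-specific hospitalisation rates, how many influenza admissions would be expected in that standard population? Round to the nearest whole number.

Expected influenza admissions = Σ (standard pop × age-specific rate ÷ 100000)
= 101100×246.78/100000 + 71100×54.06/100000 + 96200×251.49/100000
= 249.49 + 38.44 + 241.93 = 529.86.

530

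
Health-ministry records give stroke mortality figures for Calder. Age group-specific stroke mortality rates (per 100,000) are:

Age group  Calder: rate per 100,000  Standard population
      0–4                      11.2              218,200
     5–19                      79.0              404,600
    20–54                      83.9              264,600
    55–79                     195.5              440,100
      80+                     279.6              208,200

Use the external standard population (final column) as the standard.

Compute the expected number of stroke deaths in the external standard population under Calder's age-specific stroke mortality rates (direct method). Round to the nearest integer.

2009

Expected stroke deaths = Σ (standard pop × age-specific rate ÷ 100,000)
= 218,200×11.2/100,000 + 404,600×79.0/100,000 + 264,600×83.9/100,000 + 440,100×195.5/100,000 + 208,200×279.6/100,000
= 24.44 + 319.63 + 222.00 + 860.40 + 582.13 = 2008.59.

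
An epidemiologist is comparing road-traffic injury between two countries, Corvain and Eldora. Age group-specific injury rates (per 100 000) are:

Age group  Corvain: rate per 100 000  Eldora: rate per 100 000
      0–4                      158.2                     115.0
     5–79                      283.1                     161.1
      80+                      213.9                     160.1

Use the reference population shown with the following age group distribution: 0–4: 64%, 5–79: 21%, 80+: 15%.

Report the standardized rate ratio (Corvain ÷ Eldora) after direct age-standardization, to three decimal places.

1.467

Standard weights: 0.64, 0.21, 0.15.
Corvain: 0.6400×158.2 + 0.2100×283.1 + 0.1500×213.9 = 192.7840 per 100 000.
Eldora: 0.6400×115.0 + 0.2100×161.1 + 0.1500×160.1 = 131.4460 per 100 000.
Ratio = 192.7840 ÷ 131.4460 = 1.46664.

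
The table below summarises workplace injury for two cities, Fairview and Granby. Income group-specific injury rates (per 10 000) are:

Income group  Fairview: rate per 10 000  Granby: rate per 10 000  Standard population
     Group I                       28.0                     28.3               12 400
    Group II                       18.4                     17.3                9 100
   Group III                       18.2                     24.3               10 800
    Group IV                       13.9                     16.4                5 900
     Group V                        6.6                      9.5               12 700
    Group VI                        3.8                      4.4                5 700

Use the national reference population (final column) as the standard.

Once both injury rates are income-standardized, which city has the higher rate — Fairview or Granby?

Granby

Standard total = 56 600; weights = 0.2191, 0.1608, 0.1908, 0.1042, 0.2244, 0.1007.
Fairview: 0.2191×28.0 + 0.1608×18.4 + 0.1908×18.2 + 0.1042×13.9 + 0.2244×6.6 + 0.1007×3.8 = 15.8779 per 10 000.
Granby: 0.2191×28.3 + 0.1608×17.3 + 0.1908×24.3 + 0.1042×16.4 + 0.2244×9.5 + 0.1007×4.4 = 17.9025 per 10 000.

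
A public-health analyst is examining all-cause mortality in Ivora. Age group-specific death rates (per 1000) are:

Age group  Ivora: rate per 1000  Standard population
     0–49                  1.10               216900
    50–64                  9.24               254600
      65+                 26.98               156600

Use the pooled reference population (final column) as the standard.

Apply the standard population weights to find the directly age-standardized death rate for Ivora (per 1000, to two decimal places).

Standard total = 628100; weights = 0.3453, 0.4053, 0.2493.
Standardized rate: 0.3453×1.10 + 0.4053×9.24 + 0.2493×26.98 = 10.8520 per 1000.

10.85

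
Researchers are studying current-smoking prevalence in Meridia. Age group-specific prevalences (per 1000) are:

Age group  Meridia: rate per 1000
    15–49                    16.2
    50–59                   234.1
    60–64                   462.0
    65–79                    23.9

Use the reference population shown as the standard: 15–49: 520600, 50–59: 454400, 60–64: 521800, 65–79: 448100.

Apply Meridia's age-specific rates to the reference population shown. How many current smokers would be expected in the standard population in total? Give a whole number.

366590

Expected current smokers = Σ (standard pop × age-specific rate ÷ 1000)
= 520600×16.2/1000 + 454400×234.1/1000 + 521800×462.0/1000 + 448100×23.9/1000
= 8433.72 + 106375.04 + 241071.60 + 10709.59 = 366589.95.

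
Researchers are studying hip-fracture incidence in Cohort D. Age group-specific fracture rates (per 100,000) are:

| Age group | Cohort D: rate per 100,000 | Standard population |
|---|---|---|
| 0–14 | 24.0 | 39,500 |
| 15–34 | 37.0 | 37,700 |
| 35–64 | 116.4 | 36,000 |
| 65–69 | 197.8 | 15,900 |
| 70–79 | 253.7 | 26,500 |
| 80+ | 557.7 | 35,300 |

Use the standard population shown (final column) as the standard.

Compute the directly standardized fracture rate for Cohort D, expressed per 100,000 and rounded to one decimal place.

189.0

Standard total = 190,900; weights = 0.2069, 0.1975, 0.1886, 0.0833, 0.1388, 0.1849.
Standardized rate: 0.2069×24.0 + 0.1975×37.0 + 0.1886×116.4 + 0.0833×197.8 + 0.1388×253.7 + 0.1849×557.7 = 189.0423 per 100,000.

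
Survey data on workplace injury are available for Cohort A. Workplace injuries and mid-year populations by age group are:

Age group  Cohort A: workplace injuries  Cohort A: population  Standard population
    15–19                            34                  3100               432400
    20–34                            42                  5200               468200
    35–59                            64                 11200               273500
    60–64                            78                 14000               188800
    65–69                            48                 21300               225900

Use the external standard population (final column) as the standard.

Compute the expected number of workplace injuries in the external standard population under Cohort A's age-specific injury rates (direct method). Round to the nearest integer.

11648

Age-specific rates per 10000 for Cohort A: 109.68, 80.77, 57.14, 55.71, 22.54.
Expected workplace injuries = Σ (standard pop × age-specific rate ÷ 10000)
= 432400×109.68/10000 + 468200×80.77/10000 + 273500×57.14/10000 + 188800×55.71/10000 + 225900×22.54/10000
= 4742.45 + 3781.62 + 1562.86 + 1051.89 + 509.07 = 11647.88.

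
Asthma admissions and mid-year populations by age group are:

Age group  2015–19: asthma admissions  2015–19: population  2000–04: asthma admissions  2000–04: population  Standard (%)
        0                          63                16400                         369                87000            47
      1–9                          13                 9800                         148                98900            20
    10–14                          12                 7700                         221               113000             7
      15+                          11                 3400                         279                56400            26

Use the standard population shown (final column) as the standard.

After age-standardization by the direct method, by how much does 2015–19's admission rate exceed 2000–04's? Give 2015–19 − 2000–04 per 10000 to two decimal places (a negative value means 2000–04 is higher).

Age-specific rates per 10000 for 2015–19: 38.41, 13.27, 15.58, 32.35.
For 2000–04: 42.41, 14.96, 19.56, 49.47.
Standard weights: 0.47, 0.20, 0.07, 0.26.
2015–19: 0.4700×38.41 + 0.2000×13.27 + 0.0700×15.58 + 0.2600×32.35 = 30.2106 per 10000.
2000–04: 0.4700×42.41 + 0.2000×14.96 + 0.0700×19.56 + 0.2600×49.47 = 37.1581 per 10000.
Difference = 30.2106 − 37.1581 = -6.9475.

-6.95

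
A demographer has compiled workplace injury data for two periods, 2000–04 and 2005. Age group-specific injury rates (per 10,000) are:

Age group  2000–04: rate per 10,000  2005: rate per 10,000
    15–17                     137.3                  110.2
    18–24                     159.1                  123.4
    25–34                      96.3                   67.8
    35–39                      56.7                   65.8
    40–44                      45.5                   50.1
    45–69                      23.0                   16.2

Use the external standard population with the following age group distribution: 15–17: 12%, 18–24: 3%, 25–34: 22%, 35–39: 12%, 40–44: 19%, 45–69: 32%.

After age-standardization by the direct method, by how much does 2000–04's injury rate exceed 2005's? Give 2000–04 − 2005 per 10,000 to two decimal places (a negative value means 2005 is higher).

10.80

Standard weights: 0.12, 0.03, 0.22, 0.12, 0.19, 0.32.
2000–04: 0.1200×137.3 + 0.0300×159.1 + 0.2200×96.3 + 0.1200×56.7 + 0.1900×45.5 + 0.3200×23.0 = 65.2440 per 10,000.
2005: 0.1200×110.2 + 0.0300×123.4 + 0.2200×67.8 + 0.1200×65.8 + 0.1900×50.1 + 0.3200×16.2 = 54.4410 per 10,000.
Difference = 65.2440 − 54.4410 = 10.8030.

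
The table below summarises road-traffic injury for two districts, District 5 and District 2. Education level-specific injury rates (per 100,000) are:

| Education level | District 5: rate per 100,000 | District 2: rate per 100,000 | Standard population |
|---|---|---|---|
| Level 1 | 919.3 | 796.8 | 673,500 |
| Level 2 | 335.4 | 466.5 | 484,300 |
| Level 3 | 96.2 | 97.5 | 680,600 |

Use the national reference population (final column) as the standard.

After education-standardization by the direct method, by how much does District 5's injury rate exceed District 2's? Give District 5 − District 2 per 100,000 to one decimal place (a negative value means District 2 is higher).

Standard total = 1,838,400; weights = 0.3664, 0.2634, 0.3702.
District 5: 0.3664×919.3 + 0.2634×335.4 + 0.3702×96.2 = 460.7574 per 100,000.
District 2: 0.3664×796.8 + 0.2634×466.5 + 0.3702×97.5 = 450.8971 per 100,000.
Difference = 460.7574 − 450.8971 = 9.8603.

9.9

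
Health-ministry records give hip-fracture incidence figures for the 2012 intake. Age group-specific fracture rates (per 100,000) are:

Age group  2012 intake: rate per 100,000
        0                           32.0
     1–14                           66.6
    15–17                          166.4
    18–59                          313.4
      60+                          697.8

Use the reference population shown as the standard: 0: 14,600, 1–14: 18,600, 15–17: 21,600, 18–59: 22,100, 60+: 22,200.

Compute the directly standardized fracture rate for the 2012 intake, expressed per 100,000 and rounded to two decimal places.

Standard total = 99,100; weights = 0.1473, 0.1877, 0.2180, 0.2230, 0.2240.
Standardized rate: 0.1473×32.0 + 0.1877×66.6 + 0.2180×166.4 + 0.2230×313.4 + 0.2240×697.8 = 279.6922 per 100,000.

279.69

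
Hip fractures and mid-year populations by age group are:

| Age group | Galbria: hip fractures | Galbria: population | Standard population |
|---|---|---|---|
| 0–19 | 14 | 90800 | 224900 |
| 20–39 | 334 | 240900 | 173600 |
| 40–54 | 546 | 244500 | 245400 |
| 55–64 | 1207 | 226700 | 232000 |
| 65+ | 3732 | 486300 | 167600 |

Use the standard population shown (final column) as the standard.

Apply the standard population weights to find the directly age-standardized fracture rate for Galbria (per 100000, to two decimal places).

Age-specific rates per 100000 for Galbria: 15.42, 138.65, 223.31, 532.42, 767.43.
Standard total = 1043500; weights = 0.2155, 0.1664, 0.2352, 0.2223, 0.1606.
Standardized rate: 0.2155×15.42 + 0.1664×138.65 + 0.2352×223.31 + 0.2223×532.42 + 0.1606×767.43 = 320.5370 per 100000.

320.54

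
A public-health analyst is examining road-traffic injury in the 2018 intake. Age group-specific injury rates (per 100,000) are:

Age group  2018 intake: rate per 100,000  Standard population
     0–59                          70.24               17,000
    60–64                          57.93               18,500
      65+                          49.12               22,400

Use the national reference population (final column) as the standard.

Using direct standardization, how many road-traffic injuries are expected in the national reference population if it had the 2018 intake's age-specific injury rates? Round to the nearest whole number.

Expected road-traffic injuries = Σ (standard pop × age-specific rate ÷ 100,000)
= 17,000×70.24/100,000 + 18,500×57.93/100,000 + 22,400×49.12/100,000
= 11.94 + 10.72 + 11.00 = 33.66.

34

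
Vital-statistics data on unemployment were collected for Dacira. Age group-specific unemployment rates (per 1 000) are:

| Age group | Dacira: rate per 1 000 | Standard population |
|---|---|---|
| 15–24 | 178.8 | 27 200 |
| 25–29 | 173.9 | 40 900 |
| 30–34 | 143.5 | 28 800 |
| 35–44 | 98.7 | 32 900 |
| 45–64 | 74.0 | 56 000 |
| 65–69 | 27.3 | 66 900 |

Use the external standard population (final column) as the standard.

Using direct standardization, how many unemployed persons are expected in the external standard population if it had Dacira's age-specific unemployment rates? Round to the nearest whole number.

25326

Expected unemployed persons = Σ (standard pop × age-specific rate ÷ 1 000)
= 27 200×178.8/1 000 + 40 900×173.9/1 000 + 28 800×143.5/1 000 + 32 900×98.7/1 000 + 56 000×74.0/1 000 + 66 900×27.3/1 000
= 4863.36 + 7112.51 + 4132.80 + 3247.23 + 4144.00 + 1826.37 = 25326.27.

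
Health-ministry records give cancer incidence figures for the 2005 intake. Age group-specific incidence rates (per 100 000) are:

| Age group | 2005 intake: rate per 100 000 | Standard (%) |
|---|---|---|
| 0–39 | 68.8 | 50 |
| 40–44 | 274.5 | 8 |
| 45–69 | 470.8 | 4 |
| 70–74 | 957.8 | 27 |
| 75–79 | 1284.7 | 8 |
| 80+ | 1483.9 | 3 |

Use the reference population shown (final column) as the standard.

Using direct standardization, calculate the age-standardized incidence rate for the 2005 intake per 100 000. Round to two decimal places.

481.09

Standard weights: 0.50, 0.08, 0.04, 0.27, 0.08, 0.03.
Standardized rate: 0.5000×68.8 + 0.0800×274.5 + 0.0400×470.8 + 0.2700×957.8 + 0.0800×1284.7 + 0.0300×1483.9 = 481.0910 per 100 000.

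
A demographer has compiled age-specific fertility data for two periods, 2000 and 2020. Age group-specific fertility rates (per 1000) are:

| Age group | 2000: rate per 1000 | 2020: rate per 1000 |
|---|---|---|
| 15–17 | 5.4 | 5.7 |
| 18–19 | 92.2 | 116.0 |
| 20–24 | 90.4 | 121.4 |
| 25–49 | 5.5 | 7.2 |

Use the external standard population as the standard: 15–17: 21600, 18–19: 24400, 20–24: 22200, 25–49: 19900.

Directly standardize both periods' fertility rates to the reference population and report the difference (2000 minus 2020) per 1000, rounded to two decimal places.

-14.86

Standard total = 88100; weights = 0.2452, 0.2770, 0.2520, 0.2259.
2000: 0.2452×5.4 + 0.2770×92.2 + 0.2520×90.4 + 0.2259×5.5 = 50.8814 per 1000.
2020: 0.2452×5.7 + 0.2770×116.0 + 0.2520×121.4 + 0.2259×7.2 = 65.7421 per 1000.
Difference = 50.8814 − 65.7421 = -14.8607.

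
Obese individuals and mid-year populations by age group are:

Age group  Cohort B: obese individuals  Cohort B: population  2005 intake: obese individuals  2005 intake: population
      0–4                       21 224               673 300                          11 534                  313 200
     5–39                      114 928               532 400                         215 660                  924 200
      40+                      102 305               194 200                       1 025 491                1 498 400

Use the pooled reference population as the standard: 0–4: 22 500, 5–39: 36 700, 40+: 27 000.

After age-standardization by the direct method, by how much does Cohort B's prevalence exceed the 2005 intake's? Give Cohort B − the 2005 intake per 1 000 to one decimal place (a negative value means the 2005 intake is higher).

Age-specific rates per 1 000 for Cohort B: 31.522, 215.868, 526.802.
For the 2005 intake: 36.826, 233.348, 684.391.
Standard total = 86 200; weights = 0.2610, 0.4258, 0.3132.
Cohort B: 0.2610×31.522 + 0.4258×215.868 + 0.3132×526.802 = 265.1422 per 1 000.
The 2005 intake: 0.2610×36.826 + 0.4258×233.348 + 0.3132×684.391 = 323.3295 per 1 000.
Difference = 265.1422 − 323.3295 = -58.1873.

-58.2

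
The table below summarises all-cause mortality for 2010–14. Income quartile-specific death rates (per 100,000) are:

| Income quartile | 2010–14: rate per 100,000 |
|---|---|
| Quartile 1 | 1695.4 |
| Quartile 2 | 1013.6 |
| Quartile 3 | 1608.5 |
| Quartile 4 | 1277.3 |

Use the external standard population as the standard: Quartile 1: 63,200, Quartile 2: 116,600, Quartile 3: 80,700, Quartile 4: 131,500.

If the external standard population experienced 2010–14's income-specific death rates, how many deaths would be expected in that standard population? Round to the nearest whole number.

Expected deaths = Σ (standard pop × income-specific rate ÷ 100,000)
= 63,200×1695.4/100,000 + 116,600×1013.6/100,000 + 80,700×1608.5/100,000 + 131,500×1277.3/100,000
= 1071.49 + 1181.86 + 1298.06 + 1679.65 = 5231.06.

5231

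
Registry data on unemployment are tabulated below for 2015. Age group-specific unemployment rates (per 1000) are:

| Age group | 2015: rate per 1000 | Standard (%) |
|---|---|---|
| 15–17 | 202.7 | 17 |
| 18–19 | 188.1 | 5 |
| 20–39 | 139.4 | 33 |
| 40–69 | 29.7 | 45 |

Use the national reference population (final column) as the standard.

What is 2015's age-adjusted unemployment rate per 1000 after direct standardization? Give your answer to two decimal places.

Standard weights: 0.17, 0.05, 0.33, 0.45.
Standardized rate: 0.1700×202.7 + 0.0500×188.1 + 0.3300×139.4 + 0.4500×29.7 = 103.2310 per 1000.

103.23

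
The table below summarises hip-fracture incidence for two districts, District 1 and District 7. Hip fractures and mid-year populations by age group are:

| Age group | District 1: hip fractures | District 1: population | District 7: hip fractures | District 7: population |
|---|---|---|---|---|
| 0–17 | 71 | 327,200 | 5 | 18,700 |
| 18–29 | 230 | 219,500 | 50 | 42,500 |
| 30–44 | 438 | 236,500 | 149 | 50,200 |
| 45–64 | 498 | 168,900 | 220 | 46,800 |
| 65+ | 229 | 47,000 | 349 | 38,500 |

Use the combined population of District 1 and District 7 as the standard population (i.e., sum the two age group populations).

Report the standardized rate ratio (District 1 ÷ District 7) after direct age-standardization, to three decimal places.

0.636

Age-specific rates per 100,000 for District 1: 21.70, 104.78, 185.20, 294.85, 487.23.
For District 7: 26.74, 117.65, 296.81, 470.09, 906.49.
Combined standard total = 1,195,800; weights = 0.2893, 0.2191, 0.2398, 0.1804, 0.0715.
District 1: 0.2893×21.70 + 0.2191×104.78 + 0.2398×185.20 + 0.1804×294.85 + 0.0715×487.23 = 161.6605 per 100,000.
District 7: 0.2893×26.74 + 0.2191×117.65 + 0.2398×296.81 + 0.1804×470.09 + 0.0715×906.49 = 254.2825 per 100,000.
Ratio = 161.6605 ÷ 254.2825 = 0.63575.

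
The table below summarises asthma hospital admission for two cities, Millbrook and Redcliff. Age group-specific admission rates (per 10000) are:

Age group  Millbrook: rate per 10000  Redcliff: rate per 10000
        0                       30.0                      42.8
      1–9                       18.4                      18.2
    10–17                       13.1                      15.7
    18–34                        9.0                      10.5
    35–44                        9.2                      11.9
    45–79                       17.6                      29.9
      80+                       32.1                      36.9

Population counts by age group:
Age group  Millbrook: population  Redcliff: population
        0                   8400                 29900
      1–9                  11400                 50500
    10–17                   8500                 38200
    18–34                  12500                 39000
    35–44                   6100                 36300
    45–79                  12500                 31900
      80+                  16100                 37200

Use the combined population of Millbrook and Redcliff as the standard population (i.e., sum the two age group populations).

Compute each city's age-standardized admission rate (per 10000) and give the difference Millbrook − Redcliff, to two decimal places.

-4.71

Combined standard total = 338500; weights = 0.1131, 0.1829, 0.1380, 0.1521, 0.1253, 0.1312, 0.1575.
Millbrook: 0.1131×30.0 + 0.1829×18.4 + 0.1380×13.1 + 0.1521×9.0 + 0.1253×9.2 + 0.1312×17.6 + 0.1575×32.1 = 18.4510 per 10000.
Redcliff: 0.1131×42.8 + 0.1829×18.2 + 0.1380×15.7 + 0.1521×10.5 + 0.1253×11.9 + 0.1312×29.9 + 0.1575×36.9 = 23.1570 per 10000.
Difference = 18.4510 − 23.1570 = -4.7060.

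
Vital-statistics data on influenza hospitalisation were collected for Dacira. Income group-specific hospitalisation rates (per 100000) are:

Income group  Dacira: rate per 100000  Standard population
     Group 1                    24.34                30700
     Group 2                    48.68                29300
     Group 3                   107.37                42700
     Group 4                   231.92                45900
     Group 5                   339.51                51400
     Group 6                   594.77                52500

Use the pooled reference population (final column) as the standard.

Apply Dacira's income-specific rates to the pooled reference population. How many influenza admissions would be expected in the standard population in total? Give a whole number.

Expected influenza admissions = Σ (standard pop × income-specific rate ÷ 100000)
= 30700×24.34/100000 + 29300×48.68/100000 + 42700×107.37/100000 + 45900×231.92/100000 + 51400×339.51/100000 + 52500×594.77/100000
= 7.47 + 14.26 + 45.85 + 106.45 + 174.51 + 312.25 = 660.80.

661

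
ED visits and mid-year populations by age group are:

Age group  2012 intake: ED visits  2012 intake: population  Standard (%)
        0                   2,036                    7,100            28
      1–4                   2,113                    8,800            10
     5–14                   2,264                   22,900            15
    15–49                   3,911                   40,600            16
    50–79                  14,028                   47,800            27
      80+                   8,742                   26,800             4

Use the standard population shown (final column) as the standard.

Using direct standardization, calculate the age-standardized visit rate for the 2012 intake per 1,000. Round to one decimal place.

226.8

Age-specific rates per 1,000 for the 2012 intake: 286.761, 240.114, 98.865, 96.330, 293.473, 326.194.
Standard weights: 0.28, 0.10, 0.15, 0.16, 0.27, 0.04.
Standardized rate: 0.2800×286.761 + 0.1000×240.114 + 0.1500×98.865 + 0.1600×96.330 + 0.2700×293.473 + 0.0400×326.194 = 226.8322 per 1,000.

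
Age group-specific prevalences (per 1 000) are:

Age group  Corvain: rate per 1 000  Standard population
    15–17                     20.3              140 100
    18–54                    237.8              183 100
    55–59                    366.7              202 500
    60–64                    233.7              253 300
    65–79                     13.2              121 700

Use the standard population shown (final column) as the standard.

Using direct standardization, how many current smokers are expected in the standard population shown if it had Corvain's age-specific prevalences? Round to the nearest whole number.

Expected current smokers = Σ (standard pop × age-specific rate ÷ 1 000)
= 140 100×20.3/1 000 + 183 100×237.8/1 000 + 202 500×366.7/1 000 + 253 300×233.7/1 000 + 121 700×13.2/1 000
= 2844.03 + 43541.18 + 74256.75 + 59196.21 + 1606.44 = 181444.61.

181445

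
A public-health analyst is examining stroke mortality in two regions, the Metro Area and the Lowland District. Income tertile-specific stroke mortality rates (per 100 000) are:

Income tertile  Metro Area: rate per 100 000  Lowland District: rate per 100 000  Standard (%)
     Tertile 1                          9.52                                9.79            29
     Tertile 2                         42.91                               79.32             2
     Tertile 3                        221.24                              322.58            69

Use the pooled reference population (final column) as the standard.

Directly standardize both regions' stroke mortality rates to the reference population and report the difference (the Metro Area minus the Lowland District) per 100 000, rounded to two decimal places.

-70.73

Standard weights: 0.29, 0.02, 0.69.
The Metro Area: 0.2900×9.52 + 0.0200×42.91 + 0.6900×221.24 = 156.2746 per 100 000.
The Lowland District: 0.2900×9.79 + 0.0200×79.32 + 0.6900×322.58 = 227.0057 per 100 000.
Difference = 156.2746 − 227.0057 = -70.7311.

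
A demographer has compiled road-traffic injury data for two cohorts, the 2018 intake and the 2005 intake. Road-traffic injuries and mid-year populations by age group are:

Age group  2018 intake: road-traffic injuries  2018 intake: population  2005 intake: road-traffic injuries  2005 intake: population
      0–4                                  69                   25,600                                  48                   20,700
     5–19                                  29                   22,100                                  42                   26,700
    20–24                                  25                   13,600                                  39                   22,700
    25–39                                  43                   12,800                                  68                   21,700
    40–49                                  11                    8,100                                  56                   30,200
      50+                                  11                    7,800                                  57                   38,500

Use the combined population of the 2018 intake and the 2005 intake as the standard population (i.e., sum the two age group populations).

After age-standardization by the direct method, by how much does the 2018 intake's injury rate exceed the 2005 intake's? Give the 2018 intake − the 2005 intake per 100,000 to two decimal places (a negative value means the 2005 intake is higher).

-2.16

Age-specific rates per 100,000 for the 2018 intake: 269.53, 131.22, 183.82, 335.94, 135.80, 141.03.
For the 2005 intake: 231.88, 157.30, 171.81, 313.36, 185.43, 148.05.
Combined standard total = 250,500; weights = 0.1848, 0.1948, 0.1449, 0.1377, 0.1529, 0.1848.
The 2018 intake: 0.1848×269.53 + 0.1948×131.22 + 0.1449×183.82 + 0.1377×335.94 + 0.1529×135.80 + 0.1848×141.03 = 195.1149 per 100,000.
The 2005 intake: 0.1848×231.88 + 0.1948×157.30 + 0.1449×171.81 + 0.1377×313.36 + 0.1529×185.43 + 0.1848×148.05 = 197.2737 per 100,000.
Difference = 195.1149 − 197.2737 = -2.1588.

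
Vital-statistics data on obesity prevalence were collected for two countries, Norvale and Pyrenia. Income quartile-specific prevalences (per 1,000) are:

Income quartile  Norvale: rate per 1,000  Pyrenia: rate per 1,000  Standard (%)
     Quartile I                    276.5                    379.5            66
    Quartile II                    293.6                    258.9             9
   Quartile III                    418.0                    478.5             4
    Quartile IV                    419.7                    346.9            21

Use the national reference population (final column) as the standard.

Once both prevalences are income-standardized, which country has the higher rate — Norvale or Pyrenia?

Standard weights: 0.66, 0.09, 0.04, 0.21.
Norvale: 0.6600×276.5 + 0.0900×293.6 + 0.0400×418.0 + 0.2100×419.7 = 313.7710 per 1,000.
Pyrenia: 0.6600×379.5 + 0.0900×258.9 + 0.0400×478.5 + 0.2100×346.9 = 365.7600 per 1,000.

Pyrenia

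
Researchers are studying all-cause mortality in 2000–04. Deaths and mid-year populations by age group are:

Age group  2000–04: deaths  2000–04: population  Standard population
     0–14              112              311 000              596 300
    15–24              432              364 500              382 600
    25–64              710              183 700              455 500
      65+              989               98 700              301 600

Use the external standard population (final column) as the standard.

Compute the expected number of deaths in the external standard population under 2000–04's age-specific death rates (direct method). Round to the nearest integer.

5451

Age-specific rates per 1 000 for 2000–04: 0.360, 1.185, 3.865, 10.020.
Expected deaths = Σ (standard pop × age-specific rate ÷ 1 000)
= 596 300×0.360/1 000 + 382 600×1.185/1 000 + 455 500×3.865/1 000 + 301 600×10.020/1 000
= 214.74 + 453.45 + 1760.51 + 3022.11 = 5450.81.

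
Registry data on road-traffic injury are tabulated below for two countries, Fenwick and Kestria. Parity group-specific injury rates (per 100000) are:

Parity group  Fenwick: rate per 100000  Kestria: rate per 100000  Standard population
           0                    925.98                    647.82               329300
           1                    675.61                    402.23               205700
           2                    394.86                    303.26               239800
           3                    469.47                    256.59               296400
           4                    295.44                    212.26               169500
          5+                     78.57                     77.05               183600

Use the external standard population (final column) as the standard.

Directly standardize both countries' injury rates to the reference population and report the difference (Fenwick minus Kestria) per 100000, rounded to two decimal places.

173.61

Standard total = 1424300; weights = 0.2312, 0.1444, 0.1684, 0.2081, 0.1190, 0.1289.
Fenwick: 0.2312×925.98 + 0.1444×675.61 + 0.1684×394.86 + 0.2081×469.47 + 0.1190×295.44 + 0.1289×78.57 = 521.1255 per 100000.
Kestria: 0.2312×647.82 + 0.1444×402.23 + 0.1684×303.26 + 0.2081×256.59 + 0.1190×212.26 + 0.1289×77.05 = 347.5148 per 100000.
Difference = 521.1255 − 347.5148 = 173.6107.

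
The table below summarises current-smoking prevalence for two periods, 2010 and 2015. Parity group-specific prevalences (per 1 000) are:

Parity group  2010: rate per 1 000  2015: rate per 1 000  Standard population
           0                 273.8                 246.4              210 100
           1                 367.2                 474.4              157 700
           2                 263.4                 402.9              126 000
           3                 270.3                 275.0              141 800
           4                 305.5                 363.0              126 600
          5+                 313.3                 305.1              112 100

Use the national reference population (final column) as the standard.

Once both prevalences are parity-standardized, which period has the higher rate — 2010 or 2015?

Standard total = 874 300; weights = 0.2403, 0.1804, 0.1441, 0.1622, 0.1448, 0.1282.
2010: 0.2403×273.8 + 0.1804×367.2 + 0.1441×263.4 + 0.1622×270.3 + 0.1448×305.5 + 0.1282×313.3 = 298.2351 per 1 000.
2015: 0.2403×246.4 + 0.1804×474.4 + 0.1441×402.9 + 0.1622×275.0 + 0.1448×363.0 + 0.1282×305.1 = 339.1278 per 1 000.

2015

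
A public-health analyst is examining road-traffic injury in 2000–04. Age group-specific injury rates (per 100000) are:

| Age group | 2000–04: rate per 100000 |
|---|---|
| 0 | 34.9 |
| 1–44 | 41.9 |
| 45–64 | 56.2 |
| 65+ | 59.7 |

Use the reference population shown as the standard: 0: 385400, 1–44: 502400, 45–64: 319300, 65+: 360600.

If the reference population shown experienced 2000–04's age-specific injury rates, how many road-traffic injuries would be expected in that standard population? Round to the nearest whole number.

Expected road-traffic injuries = Σ (standard pop × age-specific rate ÷ 100000)
= 385400×34.9/100000 + 502400×41.9/100000 + 319300×56.2/100000 + 360600×59.7/100000
= 134.50 + 210.51 + 179.45 + 215.28 = 739.74.

740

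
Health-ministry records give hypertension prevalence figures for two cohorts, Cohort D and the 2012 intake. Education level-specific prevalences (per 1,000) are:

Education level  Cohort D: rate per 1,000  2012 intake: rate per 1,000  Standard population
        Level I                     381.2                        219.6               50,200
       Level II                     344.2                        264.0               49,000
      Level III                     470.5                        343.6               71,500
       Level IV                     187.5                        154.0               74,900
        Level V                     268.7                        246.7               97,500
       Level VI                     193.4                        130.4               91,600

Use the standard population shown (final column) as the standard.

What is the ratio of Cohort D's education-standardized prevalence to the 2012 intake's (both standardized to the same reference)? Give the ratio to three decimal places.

1.328

Standard total = 434,700; weights = 0.1155, 0.1127, 0.1645, 0.1723, 0.2243, 0.2107.
Cohort D: 0.1155×381.2 + 0.1127×344.2 + 0.1645×470.5 + 0.1723×187.5 + 0.2243×268.7 + 0.2107×193.4 = 293.5363 per 1,000.
The 2012 intake: 0.1155×219.6 + 0.1127×264.0 + 0.1645×343.6 + 0.1723×154.0 + 0.2243×246.7 + 0.2107×130.4 = 220.9795 per 1,000.
Ratio = 293.5363 ÷ 220.9795 = 1.32834.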